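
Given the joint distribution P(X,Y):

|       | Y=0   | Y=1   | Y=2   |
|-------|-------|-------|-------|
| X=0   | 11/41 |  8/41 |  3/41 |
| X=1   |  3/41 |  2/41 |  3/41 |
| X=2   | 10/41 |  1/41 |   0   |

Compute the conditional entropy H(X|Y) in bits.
1.2699 bits

H(X|Y) = H(X,Y) - H(Y)

H(X,Y) = -Σ_{x,y} P(x,y) log₂ P(x,y). Per-cell terms -P(x,y)·log₂P(x,y):
  X=0: 0.5093, 0.4600, 0.2760
  X=1: 0.2760, 0.2126, 0.2760
  X=2: 0.4965, 0.1307, 0.0000
  (cells with P = 0 contribute 0)
Sum of the 9 terms: H(X,Y) = 2.6371 bits

Marginal of Y (column sums):
  P(Y=0) = 11/41 + 3/41 + 10/41 = 24/41
  P(Y=1) = 8/41 + 2/41 + 1/41 = 11/41
  P(Y=2) = 3/41 + 3/41 + 0 = 6/41
H(Y) = -[(24/41)·log₂(24/41) + (11/41)·log₂(11/41) + (6/41)·log₂(6/41)]
  = 0.4522 + 0.5093 + 0.4057 = 1.3672 bits

H(X|Y) = H(X,Y) - H(Y) = 2.6371 - 1.3672 = 1.2699 bits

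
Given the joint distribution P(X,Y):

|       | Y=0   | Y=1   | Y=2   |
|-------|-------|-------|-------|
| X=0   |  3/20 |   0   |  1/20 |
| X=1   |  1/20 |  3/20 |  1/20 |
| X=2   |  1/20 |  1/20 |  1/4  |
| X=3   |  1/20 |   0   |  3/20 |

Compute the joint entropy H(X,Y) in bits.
3.0282 bits

H(X,Y) = -Σ_{x,y} P(x,y) log₂ P(x,y). Per-cell terms -P(x,y)·log₂P(x,y):
  X=0: 0.41054, 0.00000, 0.21610
  X=1: 0.21610, 0.41054, 0.21610
  X=2: 0.21610, 0.21610, 0.50000
  X=3: 0.21610, 0.00000, 0.41054
  (cells with P = 0 contribute 0)
Sum of the 12 terms: H(X,Y) = 3.0282 bits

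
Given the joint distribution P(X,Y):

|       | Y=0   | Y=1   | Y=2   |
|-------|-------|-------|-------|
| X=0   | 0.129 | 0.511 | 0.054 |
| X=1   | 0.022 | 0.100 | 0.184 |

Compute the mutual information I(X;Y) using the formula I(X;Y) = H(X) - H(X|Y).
0.2213 bits

I(X;Y) = H(X) - H(X|Y)

Marginal of X (row sums):
  P(X=0) = 0.129 + 0.511 + 0.054 = 0.694
  P(X=1) = 0.022 + 0.100 + 0.184 = 0.306
H(X) = -[0.694·log₂(0.694) + 0.306·log₂(0.306)]
  = 0.3657 + 0.5228 = 0.8885 bits

Marginal of Y (column sums):
  P(Y=0) = 0.129 + 0.022 = 0.151
  P(Y=1) = 0.511 + 0.100 = 0.611
  P(Y=2) = 0.054 + 0.184 = 0.238
H(X|Y) = Σ_y P(y)·H(X|Y=y):
  Y=0: P(Y=0) = 0.151, P(X|Y=0) = (129/151, 22/151) → H(X|Y=0) = 0.5990
  Y=1: P(Y=1) = 0.611, P(X|Y=1) = (511/611, 100/611) → H(X|Y=1) = 0.6430
  Y=2: P(Y=2) = 0.238, P(X|Y=2) = (27/119, 92/119) → H(X|Y=2) = 0.7726
H(X|Y) = 0.151·0.5990 + 0.611·0.6430 + 0.238·0.7726 = 0.6672 bits

I(X;Y) = H(X) - H(X|Y) = 0.8885 - 0.6672 = 0.2213 bits

Cross-check via I(X;Y) = H(X) + H(Y) - H(X,Y): computing H(Y) from the column sums and H(X,Y) from the 6 cells in the same way gives H(Y) = 1.3390 bits and H(X,Y) = 2.0062 bits, so
I(X;Y) = 0.8885 + 1.3390 - 2.0062 = 0.2213 bits ✓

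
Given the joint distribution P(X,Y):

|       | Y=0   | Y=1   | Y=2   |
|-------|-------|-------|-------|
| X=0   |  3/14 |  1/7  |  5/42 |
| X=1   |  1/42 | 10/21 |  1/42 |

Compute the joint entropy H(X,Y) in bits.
2.0093 bits

H(X,Y) = -Σ_{x,y} P(x,y) log₂ P(x,y). Per-cell terms -P(x,y)·log₂P(x,y):
  X=0: 0.4762, 0.4011, 0.3655
  X=1: 0.1284, 0.5097, 0.1284
Sum of the 6 terms: H(X,Y) = 2.0093 bits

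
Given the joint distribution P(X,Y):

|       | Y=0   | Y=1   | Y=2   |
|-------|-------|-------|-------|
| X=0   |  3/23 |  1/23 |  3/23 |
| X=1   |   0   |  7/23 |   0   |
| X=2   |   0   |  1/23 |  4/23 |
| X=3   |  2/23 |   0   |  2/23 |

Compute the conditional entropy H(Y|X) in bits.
0.7718 bits

H(Y|X) = H(X,Y) - H(X)

H(X,Y) = -Σ_{x,y} P(x,y) log₂ P(x,y). Per-cell terms -P(x,y)·log₂P(x,y):
  X=0: 0.383296, 0.196677, 0.383296
  X=1: 0.000000, 0.522324, 0.000000
  X=2: 0.000000, 0.196677, 0.438880
  X=3: 0.306397, 0.000000, 0.306397
  (cells with P = 0 contribute 0)
Sum of the 12 terms: H(X,Y) = 2.73394 bits

Marginal of X (row sums):
  P(X=0) = 3/23 + 1/23 + 3/23 = 7/23
  P(X=1) = 0 + 7/23 + 0 = 7/23
  P(X=2) = 0 + 1/23 + 4/23 = 5/23
  P(X=3) = 2/23 + 0 + 2/23 = 4/23
H(X) = -[(7/23)·log₂(7/23) + (7/23)·log₂(7/23) + (5/23)·log₂(5/23) + (4/23)·log₂(4/23)]
  = 0.522324 + 0.522324 + 0.478616 + 0.438880 = 1.96214 bits

H(Y|X) = H(X,Y) - H(X) = 2.73394 - 1.96214 = 0.7718 bits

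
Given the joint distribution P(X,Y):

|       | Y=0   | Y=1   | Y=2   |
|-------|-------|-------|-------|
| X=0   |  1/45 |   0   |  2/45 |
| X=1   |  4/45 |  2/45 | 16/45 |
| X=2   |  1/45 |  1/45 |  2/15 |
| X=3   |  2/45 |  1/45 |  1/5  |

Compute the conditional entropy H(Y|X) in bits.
1.0632 bits

H(Y|X) = H(X,Y) - H(X)

H(X,Y) = -Σ_{x,y} P(x,y) log₂ P(x,y). Per-cell terms -P(x,y)·log₂P(x,y):
  X=0: 0.12204, 0.00000, 0.19964
  X=1: 0.31039, 0.19964, 0.53044
  X=2: 0.12204, 0.12204, 0.38759
  X=3: 0.19964, 0.12204, 0.46439
  (cells with P = 0 contribute 0)
Sum of the 12 terms: H(X,Y) = 2.7799 bits

Marginal of X (row sums):
  P(X=0) = 1/45 + 0 + 2/45 = 1/15
  P(X=1) = 4/45 + 2/45 + 16/45 = 22/45
  P(X=2) = 1/45 + 1/45 + 2/15 = 8/45
  P(X=3) = 2/45 + 1/45 + 1/5 = 4/15
H(X) = -[(1/15)·log₂(1/15) + (22/45)·log₂(22/45) + (8/45)·log₂(8/45) + (4/15)·log₂(4/15)]
  = 0.26046 + 0.50474 + 0.44300 + 0.50850 = 1.7167 bits

H(Y|X) = H(X,Y) - H(X) = 2.7799 - 1.7167 = 1.0632 bits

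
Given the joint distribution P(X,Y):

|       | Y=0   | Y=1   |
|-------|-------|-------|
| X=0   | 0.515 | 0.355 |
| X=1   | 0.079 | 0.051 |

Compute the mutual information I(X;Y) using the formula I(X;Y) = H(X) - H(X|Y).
0.0001 bits

I(X;Y) = H(X) - H(X|Y)

Marginal of X (row sums):
  P(X=0) = 0.515 + 0.355 = 0.870
  P(X=1) = 0.079 + 0.051 = 0.130
H(X) = -[0.870·log₂(0.870) + 0.130·log₂(0.130)]
  = 0.174794 + 0.382644 = 0.55744 bits

Marginal of Y (column sums):
  P(Y=0) = 0.515 + 0.079 = 0.594
  P(Y=1) = 0.355 + 0.051 = 0.406
H(X|Y) = Σ_y P(y)·H(X|Y=y):
  Y=0: P(Y=0) = 0.594, P(X|Y=0) = (515/594, 79/594) → H(X|Y=0) = 0.565600
  Y=1: P(Y=1) = 0.406, P(X|Y=1) = (355/406, 51/406) → H(X|Y=1) = 0.545291
H(X|Y) = 0.594·0.565600 + 0.406·0.545291 = 0.55735 bits

I(X;Y) = H(X) - H(X|Y) = 0.55744 - 0.55735 = 0.0001 bits

Cross-check via I(X;Y) = H(X) + H(Y) - H(X,Y): computing H(Y) from the column sums and H(X,Y) from the 4 cells in the same way gives H(Y) = 0.97435 bits and H(X,Y) = 1.53171 bits, so
I(X;Y) = 0.55744 + 0.97435 - 1.53171 = 0.0001 bits ✓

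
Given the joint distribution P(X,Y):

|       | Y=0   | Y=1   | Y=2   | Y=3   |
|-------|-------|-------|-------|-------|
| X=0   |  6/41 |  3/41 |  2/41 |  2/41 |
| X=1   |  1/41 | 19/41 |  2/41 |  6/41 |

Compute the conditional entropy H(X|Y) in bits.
0.6652 bits

H(X|Y) = H(X,Y) - H(Y)

H(X,Y) = -Σ_{x,y} P(x,y) log₂ P(x,y). Per-cell terms -P(x,y)·log₂P(x,y):
  X=0: 0.4057, 0.2760, 0.2126, 0.2126
  X=1: 0.1307, 0.5142, 0.2126, 0.4057
Sum of the 8 terms: H(X,Y) = 2.3701 bits

Marginal of Y (column sums):
  P(Y=0) = 6/41 + 1/41 = 7/41
  P(Y=1) = 3/41 + 19/41 = 22/41
  P(Y=2) = 2/41 + 2/41 = 4/41
  P(Y=3) = 2/41 + 6/41 = 8/41
H(Y) = -[(7/41)·log₂(7/41) + (22/41)·log₂(22/41) + (4/41)·log₂(4/41) + (8/41)·log₂(8/41)]
  = 0.4354 + 0.4819 + 0.3276 + 0.4600 = 1.7049 bits

H(X|Y) = H(X,Y) - H(Y) = 2.3701 - 1.7049 = 0.6652 bits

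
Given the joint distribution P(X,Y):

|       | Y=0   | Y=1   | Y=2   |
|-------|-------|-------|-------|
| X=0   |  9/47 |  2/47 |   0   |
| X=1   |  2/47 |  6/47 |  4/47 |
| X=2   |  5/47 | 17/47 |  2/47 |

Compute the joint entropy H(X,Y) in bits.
2.5943 bits

H(X,Y) = -Σ_{x,y} P(x,y) log₂ P(x,y). Per-cell terms -P(x,y)·log₂P(x,y):
  X=0: 0.456638, 0.193812, 0.000000
  X=1: 0.193812, 0.379101, 0.302518
  X=2: 0.343900, 0.530663, 0.193812
  (cells with P = 0 contribute 0)
Sum of the 9 terms: H(X,Y) = 2.5943 bits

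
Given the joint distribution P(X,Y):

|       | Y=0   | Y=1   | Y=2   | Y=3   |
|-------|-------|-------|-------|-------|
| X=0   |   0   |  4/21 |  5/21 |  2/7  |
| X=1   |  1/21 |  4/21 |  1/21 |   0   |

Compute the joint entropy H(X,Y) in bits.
2.3390 bits

H(X,Y) = -Σ_{x,y} P(x,y) log₂ P(x,y). Per-cell terms -P(x,y)·log₂P(x,y):
  X=0: 0.00000, 0.45568, 0.49295, 0.51639
  X=1: 0.20916, 0.45568, 0.20916, 0.00000
  (cells with P = 0 contribute 0)
Sum of the 8 terms: H(X,Y) = 2.3390 bits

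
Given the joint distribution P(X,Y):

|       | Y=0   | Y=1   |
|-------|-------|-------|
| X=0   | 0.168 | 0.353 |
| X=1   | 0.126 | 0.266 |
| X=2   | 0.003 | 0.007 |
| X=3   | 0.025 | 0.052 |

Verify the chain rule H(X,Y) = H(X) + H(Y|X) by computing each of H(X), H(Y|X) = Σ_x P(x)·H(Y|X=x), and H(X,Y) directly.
H(X) = 1.3710 bits, H(Y|X) = 0.9065 bits, H(X,Y) = 2.2775 bits

Marginal of X (row sums):
  P(X=0) = 0.168 + 0.353 = 0.521
  P(X=1) = 0.126 + 0.266 = 0.392
  P(X=2) = 0.003 + 0.007 = 0.010
  P(X=3) = 0.025 + 0.052 = 0.077
H(X) = -[0.521·log₂(0.521) + 0.392·log₂(0.392) + 0.010·log₂(0.010) + 0.077·log₂(0.077)]
  = 0.49008 + 0.52962 + 0.06644 + 0.28482 = 1.3710 bits

H(Y|X) = Σ_x P(x)·H(Y|X=x):
  X=0: P(X=0) = 0.521, P(Y|X=0) = (168/521, 353/521) → H(Y|X=0) = 0.90703
  X=1: P(X=1) = 0.392, P(Y|X=1) = (9/28, 19/28) → H(Y|X=1) = 0.90593
  X=2: P(X=2) = 0.010, P(Y|X=2) = (3/10, 7/10) → H(Y|X=2) = 0.88129
  X=3: P(X=3) = 0.077, P(Y|X=3) = (25/77, 52/77) → H(Y|X=3) = 0.90939
H(Y|X) = 0.521·0.90703 + 0.392·0.90593 + 0.010·0.88129 + 0.077·0.90939 = 0.9065 bits

H(X,Y) = -Σ_{x,y} P(x,y) log₂ P(x,y). Per-cell terms -P(x,y)·log₂P(x,y):
  X=0: 0.43234, 0.53030
  X=1: 0.37655, 0.50819
  X=2: 0.02514, 0.05011
  X=3: 0.13305, 0.22180
Sum of the 8 terms: H(X,Y) = 2.2775 bits

Chain rule check:
  H(X) + H(Y|X) = 1.3710 + 0.9065 = 2.2775 bits
  H(X,Y) = 2.2775 bits
✓ Chain rule verified.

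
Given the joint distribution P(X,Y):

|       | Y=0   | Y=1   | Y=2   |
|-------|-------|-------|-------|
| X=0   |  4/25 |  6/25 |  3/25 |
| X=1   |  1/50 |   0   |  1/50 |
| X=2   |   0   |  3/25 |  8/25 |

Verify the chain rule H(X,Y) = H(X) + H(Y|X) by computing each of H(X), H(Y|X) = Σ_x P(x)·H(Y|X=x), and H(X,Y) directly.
H(X) = 1.1975 bits, H(Y|X) = 1.2056 bits, H(X,Y) = 2.4031 bits

Marginal of X (row sums):
  P(X=0) = 4/25 + 6/25 + 3/25 = 13/25
  P(X=1) = 1/50 + 0 + 1/50 = 1/25
  P(X=2) = 0 + 3/25 + 8/25 = 11/25
H(X) = -[(13/25)·log₂(13/25) + (1/25)·log₂(1/25) + (11/25)·log₂(11/25)]
  = 0.4906 + 0.1858 + 0.5211 = 1.1975 bits

H(Y|X) = Σ_x P(x)·H(Y|X=x):
  X=0: P(X=0) = 13/25, P(Y|X=0) = (4/13, 6/13, 3/13) → H(Y|X=0) = 1.5262
  X=1: P(X=1) = 1/25, P(Y|X=1) = (1/2, 0, 1/2) → H(Y|X=1) = 1.0000
  X=2: P(X=2) = 11/25, P(Y|X=2) = (0, 3/11, 8/11) → H(Y|X=2) = 0.8454
H(Y|X) = (13/25)·1.5262 + (1/25)·1.0000 + (11/25)·0.8454 = 1.2056 bits

H(X,Y) = -Σ_{x,y} P(x,y) log₂ P(x,y). Per-cell terms -P(x,y)·log₂P(x,y):
  X=0: 0.4230, 0.4941, 0.3671
  X=1: 0.1129, 0.0000, 0.1129
  X=2: 0.0000, 0.3671, 0.5260
  (cells with P = 0 contribute 0)
Sum of the 9 terms: H(X,Y) = 2.4031 bits

Chain rule check:
  H(X) + H(Y|X) = 1.1975 + 1.2056 = 2.4031 bits
  H(X,Y) = 2.4031 bits
✓ Chain rule verified.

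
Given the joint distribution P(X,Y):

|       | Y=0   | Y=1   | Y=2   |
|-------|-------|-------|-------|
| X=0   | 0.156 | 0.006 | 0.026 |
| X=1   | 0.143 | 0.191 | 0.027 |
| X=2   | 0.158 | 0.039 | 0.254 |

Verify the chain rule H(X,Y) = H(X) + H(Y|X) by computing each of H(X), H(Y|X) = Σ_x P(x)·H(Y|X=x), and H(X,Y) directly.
H(X) = 1.5021 bits, H(Y|X) = 1.2007 bits, H(X,Y) = 2.7028 bits

Marginal of X (row sums):
  P(X=0) = 0.156 + 0.006 + 0.026 = 0.188
  P(X=1) = 0.143 + 0.191 + 0.027 = 0.361
  P(X=2) = 0.158 + 0.039 + 0.254 = 0.451
H(X) = -[0.188·log₂(0.188) + 0.361·log₂(0.361) + 0.451·log₂(0.451)]
  = 0.453305 + 0.530644 + 0.518109 = 1.5021 bits

H(Y|X) = Σ_x P(x)·H(Y|X=x):
  X=0: P(X=0) = 0.188, P(Y|X=0) = (39/47, 3/94, 13/94) → H(Y|X=0) = 0.776695
  X=1: P(X=1) = 0.361, P(Y|X=1) = (143/361, 191/361, 27/361) → H(Y|X=1) = 1.294934
  X=2: P(X=2) = 0.451, P(Y|X=2) = (158/451, 39/451, 254/451) → H(Y|X=2) = 1.302008
H(Y|X) = 0.188·0.776695 + 0.361·1.294934 + 0.451·1.302008 = 1.2007 bits

H(X,Y) = -Σ_{x,y} P(x,y) log₂ P(x,y). Per-cell terms -P(x,y)·log₂P(x,y):
  X=0: 0.418140, 0.044285, 0.136899
  X=1: 0.401246, 0.456176, 0.140694
  X=2: 0.420597, 0.182535, 0.502183
Sum of the 9 terms: H(X,Y) = 2.7028 bits

Chain rule check:
  H(X) + H(Y|X) = 1.5021 + 1.2007 = 2.7028 bits
  H(X,Y) = 2.7028 bits
✓ Chain rule verified.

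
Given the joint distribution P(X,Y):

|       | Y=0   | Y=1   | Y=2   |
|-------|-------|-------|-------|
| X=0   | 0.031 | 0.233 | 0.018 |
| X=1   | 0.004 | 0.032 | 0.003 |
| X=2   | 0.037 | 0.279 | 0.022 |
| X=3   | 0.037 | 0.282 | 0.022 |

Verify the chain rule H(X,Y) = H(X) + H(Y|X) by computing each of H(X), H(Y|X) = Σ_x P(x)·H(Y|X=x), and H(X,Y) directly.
H(X) = 1.7558 bits, H(Y|X) = 0.8326 bits, H(X,Y) = 2.5883 bits

Marginal of X (row sums):
  P(X=0) = 0.031 + 0.233 + 0.018 = 0.282
  P(X=1) = 0.004 + 0.032 + 0.003 = 0.039
  P(X=2) = 0.037 + 0.279 + 0.022 = 0.338
  P(X=3) = 0.037 + 0.282 + 0.022 = 0.341
H(X) = -[0.282·log₂(0.282) + 0.039·log₂(0.039) + 0.338·log₂(0.338) + 0.341·log₂(0.341)]
  = 0.51500 + 0.18253 + 0.52894 + 0.52929 = 1.7558 bits

H(Y|X) = Σ_x P(x)·H(Y|X=x):
  X=0: P(X=0) = 0.282, P(Y|X=0) = (31/282, 233/282, 3/47) → H(Y|X=0) = 0.83106
  X=1: P(X=1) = 0.039, P(Y|X=1) = (4/39, 32/39, 1/13) → H(Y|X=1) = 0.85579
  X=2: P(X=2) = 0.338, P(Y|X=2) = (37/338, 279/338, 11/169) → H(Y|X=2) = 0.83435
  X=3: P(X=3) = 0.341, P(Y|X=3) = (37/341, 282/341, 2/31) → H(Y|X=3) = 0.82943
H(Y|X) = 0.282·0.83106 + 0.039·0.85579 + 0.338·0.83435 + 0.341·0.82943 = 0.8326 bits

H(X,Y) = -Σ_{x,y} P(x,y) log₂ P(x,y). Per-cell terms -P(x,y)·log₂P(x,y):
  X=0: 0.15536, 0.48967, 0.10433
  X=1: 0.03186, 0.15891, 0.02514
  X=2: 0.17598, 0.51382, 0.12114
  X=3: 0.17598, 0.51500, 0.12114
Sum of the 12 terms: H(X,Y) = 2.5883 bits

Chain rule check:
  H(X) + H(Y|X) = 1.7558 + 0.8326 = 2.5884 bits
  H(X,Y) = 2.5883 bits
✓ Chain rule verified (Δ = 0.0001 is 4-dp rounding noise: each of the three values was rounded independently).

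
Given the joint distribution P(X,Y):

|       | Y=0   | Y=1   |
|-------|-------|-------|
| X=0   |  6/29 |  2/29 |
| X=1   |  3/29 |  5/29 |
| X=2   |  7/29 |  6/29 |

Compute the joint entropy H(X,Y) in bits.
2.4774 bits

H(X,Y) = -Σ_{x,y} P(x,y) log₂ P(x,y). Per-cell terms -P(x,y)·log₂P(x,y):
  X=0: 0.470280, 0.266068
  X=1: 0.338588, 0.437251
  X=2: 0.494979, 0.470280
Sum of the 6 terms: H(X,Y) = 2.4774 bits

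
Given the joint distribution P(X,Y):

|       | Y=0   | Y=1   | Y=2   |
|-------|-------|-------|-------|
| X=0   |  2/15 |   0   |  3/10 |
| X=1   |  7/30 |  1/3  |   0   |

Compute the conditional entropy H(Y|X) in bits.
0.9397 bits

H(Y|X) = H(X,Y) - H(X)

H(X,Y) = -Σ_{x,y} P(x,y) log₂ P(x,y). Per-cell terms -P(x,y)·log₂P(x,y):
  X=0: 0.3875854, 0.0000000, 0.5210897
  X=1: 0.4898917, 0.5283208, 0.0000000
  (cells with P = 0 contribute 0)
Sum of the 6 terms: H(X,Y) = 1.9268876 bits

Marginal of X (row sums):
  P(X=0) = 2/15 + 0 + 3/10 = 13/30
  P(X=1) = 7/30 + 1/3 + 0 = 17/30
H(X) = -[(13/30)·log₂(13/30) + (17/30)·log₂(17/30)]
  = 0.5227954 + 0.4643424 = 0.9871378 bits

H(Y|X) = H(X,Y) - H(X) = 1.9268876 - 0.9871378 = 0.9397 bits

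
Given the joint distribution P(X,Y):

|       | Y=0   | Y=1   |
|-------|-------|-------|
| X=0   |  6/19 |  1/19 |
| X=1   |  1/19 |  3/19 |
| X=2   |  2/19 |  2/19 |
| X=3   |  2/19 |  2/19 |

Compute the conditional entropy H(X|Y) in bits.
1.7784 bits

H(X|Y) = H(X,Y) - H(Y)

H(X,Y) = -Σ_{x,y} P(x,y) log₂ P(x,y). Per-cell terms -P(x,y)·log₂P(x,y):
  X=0: 0.52515, 0.22358
  X=1: 0.22358, 0.42047
  X=2: 0.34189, 0.34189
  X=3: 0.34189, 0.34189
Sum of the 8 terms: H(X,Y) = 2.7603 bits

Marginal of Y (column sums):
  P(Y=0) = 6/19 + 1/19 + 2/19 + 2/19 = 11/19
  P(Y=1) = 1/19 + 3/19 + 2/19 + 2/19 = 8/19
H(Y) = -[(11/19)·log₂(11/19) + (8/19)·log₂(8/19)]
  = 0.45650 + 0.52544 = 0.9819 bits

H(X|Y) = H(X,Y) - H(Y) = 2.7603 - 0.9819 = 1.7784 bits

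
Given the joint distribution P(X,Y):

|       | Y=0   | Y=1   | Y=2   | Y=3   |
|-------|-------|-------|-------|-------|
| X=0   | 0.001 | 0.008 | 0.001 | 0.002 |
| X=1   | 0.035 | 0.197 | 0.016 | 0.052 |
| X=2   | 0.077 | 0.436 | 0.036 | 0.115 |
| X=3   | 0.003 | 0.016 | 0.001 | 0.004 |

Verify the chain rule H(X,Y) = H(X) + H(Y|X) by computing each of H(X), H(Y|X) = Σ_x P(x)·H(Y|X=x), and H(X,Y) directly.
H(X) = 1.1191 bits, H(Y|X) = 1.4237 bits, H(X,Y) = 2.5427 bits

Marginal of X (row sums):
  P(X=0) = 0.001 + 0.008 + 0.001 + 0.002 = 0.012
  P(X=1) = 0.035 + 0.197 + 0.016 + 0.052 = 0.300
  P(X=2) = 0.077 + 0.436 + 0.036 + 0.115 = 0.664
  P(X=3) = 0.003 + 0.016 + 0.001 + 0.004 = 0.024
H(X) = -[0.012·log₂(0.012) + 0.300·log₂(0.300) + 0.664·log₂(0.664) + 0.024·log₂(0.024)]
  = 0.076570 + 0.521090 + 0.392255 + 0.129140 = 1.1191 bits

H(Y|X) = Σ_x P(x)·H(Y|X=x):
  X=0: P(X=0) = 0.012, P(Y|X=0) = (1/12, 2/3, 1/12, 1/6) → H(Y|X=0) = 1.418296
  X=1: P(X=1) = 0.300, P(Y|X=1) = (7/60, 197/300, 4/75, 13/75) → H(Y|X=1) = 1.423845
  X=2: P(X=2) = 0.664, P(Y|X=2) = (77/664, 109/166, 9/166, 115/664) → H(Y|X=2) = 1.425010
  X=3: P(X=3) = 0.024, P(Y|X=3) = (1/8, 2/3, 1/24, 1/6) → H(Y|X=3) = 1.386842
H(Y|X) = 0.012·1.418296 + 0.300·1.423845 + 0.664·1.425010 + 0.024·1.386842 = 1.4237 bits

H(X,Y) = -Σ_{x,y} P(x,y) log₂ P(x,y). Per-cell terms -P(x,y)·log₂P(x,y):
  X=0: 0.009966, 0.055726, 0.009966, 0.017932
  X=1: 0.169278, 0.461715, 0.095453, 0.221798
  X=2: 0.284823, 0.522154, 0.172651, 0.358834
  X=3: 0.025142, 0.095453, 0.009966, 0.031863
Sum of the 16 terms: H(X,Y) = 2.5427 bits

Chain rule check:
  H(X) + H(Y|X) = 1.1191 + 1.4237 = 2.5428 bits
  H(X,Y) = 2.5427 bits
✓ Chain rule verified (Δ = 0.0001 is 4-dp rounding noise: each of the three values was rounded independently).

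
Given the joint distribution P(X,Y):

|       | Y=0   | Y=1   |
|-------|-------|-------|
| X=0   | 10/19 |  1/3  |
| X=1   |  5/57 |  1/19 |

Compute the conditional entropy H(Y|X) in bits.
0.9621 bits

H(Y|X) = H(X,Y) - H(X)

H(X,Y) = -Σ_{x,y} P(x,y) log₂ P(x,y). Per-cell terms -P(x,y)·log₂P(x,y):
  X=0: 0.487368, 0.528321
  X=1: 0.307979, 0.223575
Sum of the 4 terms: H(X,Y) = 1.54724 bits

Marginal of X (row sums):
  P(X=0) = 10/19 + 1/3 = 49/57
  P(X=1) = 5/57 + 1/19 = 8/57
H(X) = -[(49/57)·log₂(49/57) + (8/57)·log₂(8/57)]
  = 0.187558 + 0.397599 = 0.58516 bits

H(Y|X) = H(X,Y) - H(X) = 1.54724 - 0.58516 = 0.9621 bits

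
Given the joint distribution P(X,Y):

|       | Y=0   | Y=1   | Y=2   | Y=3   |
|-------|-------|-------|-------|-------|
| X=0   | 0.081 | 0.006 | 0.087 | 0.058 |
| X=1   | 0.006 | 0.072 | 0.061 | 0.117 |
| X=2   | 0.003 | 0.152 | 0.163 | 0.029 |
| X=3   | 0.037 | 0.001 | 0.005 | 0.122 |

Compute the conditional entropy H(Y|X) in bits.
1.4650 bits

H(Y|X) = H(X,Y) - H(X)

H(X,Y) = -Σ_{x,y} P(x,y) log₂ P(x,y). Per-cell terms -P(x,y)·log₂P(x,y):
  X=0: 0.29370, 0.04428, 0.30649, 0.23825
  X=1: 0.04428, 0.27330, 0.24614, 0.36216
  X=2: 0.02514, 0.41311, 0.42658, 0.14813
  X=3: 0.17598, 0.00997, 0.03822, 0.37028
Sum of the 16 terms: H(X,Y) = 3.4160 bits

Marginal of X (row sums):
  P(X=0) = 0.081 + 0.006 + 0.087 + 0.058 = 0.232
  P(X=1) = 0.006 + 0.072 + 0.061 + 0.117 = 0.256
  P(X=2) = 0.003 + 0.152 + 0.163 + 0.029 = 0.347
  P(X=3) = 0.037 + 0.001 + 0.005 + 0.122 = 0.165
H(X) = -[0.232·log₂(0.232) + 0.256·log₂(0.256) + 0.347·log₂(0.347) + 0.165·log₂(0.165)]
  = 0.48901 + 0.50324 + 0.52987 + 0.42891 = 1.9510 bits

H(Y|X) = H(X,Y) - H(X) = 3.4160 - 1.9510 = 1.4650 bits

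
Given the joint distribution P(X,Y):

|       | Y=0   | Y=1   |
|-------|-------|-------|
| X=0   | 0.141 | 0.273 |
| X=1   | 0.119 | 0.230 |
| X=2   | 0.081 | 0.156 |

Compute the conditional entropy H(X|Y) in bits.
1.5490 bits

H(X|Y) = H(X,Y) - H(Y)

H(X,Y) = -Σ_{x,y} P(x,y) log₂ P(x,y). Per-cell terms -P(x,y)·log₂P(x,y):
  X=0: 0.39850, 0.51134
  X=1: 0.36545, 0.48767
  X=2: 0.29370, 0.41814
Sum of the 6 terms: H(X,Y) = 2.4748 bits

Marginal of Y (column sums):
  P(Y=0) = 0.141 + 0.119 + 0.081 = 0.341
  P(Y=1) = 0.273 + 0.230 + 0.156 = 0.659
H(Y) = -[0.341·log₂(0.341) + 0.659·log₂(0.659)]
  = 0.52929 + 0.39649 = 0.9258 bits

H(X|Y) = H(X,Y) - H(Y) = 2.4748 - 0.9258 = 1.5490 bits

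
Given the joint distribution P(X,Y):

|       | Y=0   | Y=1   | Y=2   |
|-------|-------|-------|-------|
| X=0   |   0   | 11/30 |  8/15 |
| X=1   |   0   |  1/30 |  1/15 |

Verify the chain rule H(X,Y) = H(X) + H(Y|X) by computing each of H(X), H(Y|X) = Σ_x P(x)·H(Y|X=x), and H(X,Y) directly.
H(X) = 0.4690 bits, H(Y|X) = 0.9694 bits, H(X,Y) = 1.4384 bits

Marginal of X (row sums):
  P(X=0) = 0 + 11/30 + 8/15 = 9/10
  P(X=1) = 0 + 1/30 + 1/15 = 1/10
H(X) = -[(9/10)·log₂(9/10) + (1/10)·log₂(1/10)]
  = 0.13680 + 0.33219 = 0.4690 bits

H(Y|X) = Σ_x P(x)·H(Y|X=x):
  X=0: P(X=0) = 9/10, P(Y|X=0) = (0, 11/27, 16/27) → H(Y|X=0) = 0.97512
  X=1: P(X=1) = 1/10, P(Y|X=1) = (0, 1/3, 2/3) → H(Y|X=1) = 0.91830
H(Y|X) = (9/10)·0.97512 + (1/10)·0.91830 = 0.9694 bits

H(X,Y) = -Σ_{x,y} P(x,y) log₂ P(x,y). Per-cell terms -P(x,y)·log₂P(x,y):
  X=0: 0.00000, 0.53073, 0.48367
  X=1: 0.00000, 0.16356, 0.26046
  (cells with P = 0 contribute 0)
Sum of the 6 terms: H(X,Y) = 1.4384 bits

Chain rule check:
  H(X) + H(Y|X) = 0.4690 + 0.9694 = 1.4384 bits
  H(X,Y) = 1.4384 bits
✓ Chain rule verified.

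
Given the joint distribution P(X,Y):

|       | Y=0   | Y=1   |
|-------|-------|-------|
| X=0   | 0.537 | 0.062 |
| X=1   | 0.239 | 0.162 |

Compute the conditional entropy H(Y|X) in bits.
0.6778 bits

H(Y|X) = H(X,Y) - H(X)

H(X,Y) = -Σ_{x,y} P(x,y) log₂ P(x,y). Per-cell terms -P(x,y)·log₂P(x,y):
  X=0: 0.4817, 0.2487
  X=1: 0.4935, 0.4254
Sum of the 4 terms: H(X,Y) = 1.6493 bits

Marginal of X (row sums):
  P(X=0) = 0.537 + 0.062 = 0.599
  P(X=1) = 0.239 + 0.162 = 0.401
H(X) = -[0.599·log₂(0.599) + 0.401·log₂(0.401)]
  = 0.4429 + 0.5286 = 0.9715 bits

H(Y|X) = H(X,Y) - H(X) = 1.6493 - 0.9715 = 0.6778 bits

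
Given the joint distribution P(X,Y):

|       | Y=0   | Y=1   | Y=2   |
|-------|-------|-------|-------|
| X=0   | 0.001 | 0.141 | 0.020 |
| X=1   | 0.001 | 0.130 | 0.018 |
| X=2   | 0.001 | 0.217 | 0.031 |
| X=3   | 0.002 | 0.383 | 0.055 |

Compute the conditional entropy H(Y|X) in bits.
0.5851 bits

H(Y|X) = H(X,Y) - H(X)

H(X,Y) = -Σ_{x,y} P(x,y) log₂ P(x,y). Per-cell terms -P(x,y)·log₂P(x,y):
  X=0: 0.00997, 0.39850, 0.11288
  X=1: 0.00997, 0.38264, 0.10433
  X=2: 0.00997, 0.47832, 0.15536
  X=3: 0.01793, 0.53030, 0.23014
Sum of the 12 terms: H(X,Y) = 2.4403 bits

Marginal of X (row sums):
  P(X=0) = 0.001 + 0.141 + 0.020 = 0.162
  P(X=1) = 0.001 + 0.130 + 0.018 = 0.149
  P(X=2) = 0.001 + 0.217 + 0.031 = 0.249
  P(X=3) = 0.002 + 0.383 + 0.055 = 0.440
H(X) = -[0.162·log₂(0.162) + 0.149·log₂(0.149) + 0.249·log₂(0.249) + 0.440·log₂(0.440)]
  = 0.42540 + 0.40925 + 0.49944 + 0.52115 = 1.8552 bits

H(Y|X) = H(X,Y) - H(X) = 2.4403 - 1.8552 = 0.5851 bits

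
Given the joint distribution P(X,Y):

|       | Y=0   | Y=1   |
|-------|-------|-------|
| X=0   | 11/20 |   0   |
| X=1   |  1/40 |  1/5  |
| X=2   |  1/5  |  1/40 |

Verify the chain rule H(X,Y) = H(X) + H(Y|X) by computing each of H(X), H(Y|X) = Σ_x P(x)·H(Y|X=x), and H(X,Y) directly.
H(X) = 1.4428 bits, H(Y|X) = 0.2265 bits, H(X,Y) = 1.6692 bits

Marginal of X (row sums):
  P(X=0) = 11/20 + 0 = 11/20
  P(X=1) = 1/40 + 1/5 = 9/40
  P(X=2) = 1/5 + 1/40 = 9/40
H(X) = -[(11/20)·log₂(11/20) + (9/40)·log₂(9/40) + (9/40)·log₂(9/40)]
  = 0.4744 + 0.4842 + 0.4842 = 1.4428 bits

H(Y|X) = Σ_x P(x)·H(Y|X=x):
  X=0: P(X=0) = 11/20, P(Y|X=0) = (1, 0) → H(Y|X=0) = 0.0000
  X=1: P(X=1) = 9/40, P(Y|X=1) = (1/9, 8/9) → H(Y|X=1) = 0.5033
  X=2: P(X=2) = 9/40, P(Y|X=2) = (8/9, 1/9) → H(Y|X=2) = 0.5033
H(Y|X) = (11/20)·0.0000 + (9/40)·0.5033 + (9/40)·0.5033 = 0.2265 bits

H(X,Y) = -Σ_{x,y} P(x,y) log₂ P(x,y). Per-cell terms -P(x,y)·log₂P(x,y):
  X=0: 0.4744, 0.0000
  X=1: 0.1330, 0.4644
  X=2: 0.4644, 0.1330
  (cells with P = 0 contribute 0)
Sum of the 6 terms: H(X,Y) = 1.6692 bits

Chain rule check:
  H(X) + H(Y|X) = 1.4428 + 0.2265 = 1.6693 bits
  H(X,Y) = 1.6692 bits
✓ Chain rule verified (Δ = 0.0001 is 4-dp rounding noise: each of the three values was rounded independently).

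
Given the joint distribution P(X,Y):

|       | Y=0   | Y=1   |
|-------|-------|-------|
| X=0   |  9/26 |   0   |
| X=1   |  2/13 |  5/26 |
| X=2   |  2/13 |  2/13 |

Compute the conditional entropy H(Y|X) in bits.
0.6508 bits

H(Y|X) = H(X,Y) - H(X)

H(X,Y) = -Σ_{x,y} P(x,y) log₂ P(x,y). Per-cell terms -P(x,y)·log₂P(x,y):
  X=0: 0.529794, 0.000000
  X=1: 0.415452, 0.457406
  X=2: 0.415452, 0.415452
  (cells with P = 0 contribute 0)
Sum of the 6 terms: H(X,Y) = 2.23356 bits

Marginal of X (row sums):
  P(X=0) = 9/26 + 0 = 9/26
  P(X=1) = 2/13 + 5/26 = 9/26
  P(X=2) = 2/13 + 2/13 = 4/13
H(X) = -[(9/26)·log₂(9/26) + (9/26)·log₂(9/26) + (4/13)·log₂(4/13)]
  = 0.529794 + 0.529794 + 0.523212 = 1.58280 bits

H(Y|X) = H(X,Y) - H(X) = 2.23356 - 1.58280 = 0.6508 bits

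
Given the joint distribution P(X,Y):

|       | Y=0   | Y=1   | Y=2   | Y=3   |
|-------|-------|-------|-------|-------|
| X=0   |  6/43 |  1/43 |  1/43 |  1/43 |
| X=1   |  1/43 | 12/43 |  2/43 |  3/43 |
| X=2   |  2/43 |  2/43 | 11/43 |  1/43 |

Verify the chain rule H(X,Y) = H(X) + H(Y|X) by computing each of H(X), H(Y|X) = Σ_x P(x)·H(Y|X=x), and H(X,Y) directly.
H(X) = 1.5289 bits, H(Y|X) = 1.4012 bits, H(X,Y) = 2.9300 bits

Marginal of X (row sums):
  P(X=0) = 6/43 + 1/43 + 1/43 + 1/43 = 9/43
  P(X=1) = 1/43 + 12/43 + 2/43 + 3/43 = 18/43
  P(X=2) = 2/43 + 2/43 + 11/43 + 1/43 = 16/43
H(X) = -[(9/43)·log₂(9/43) + (18/43)·log₂(18/43) + (16/43)·log₂(16/43)]
  = 0.47226 + 0.52591 + 0.53070 = 1.5289 bits

H(Y|X) = Σ_x P(x)·H(Y|X=x):
  X=0: P(X=0) = 9/43, P(Y|X=0) = (2/3, 1/9, 1/9, 1/9) → H(Y|X=0) = 1.44662
  X=1: P(X=1) = 18/43, P(Y|X=1) = (1/18, 2/3, 1/9, 1/6) → H(Y|X=1) = 1.40468
  X=2: P(X=2) = 16/43, P(Y|X=2) = (1/8, 1/8, 11/16, 1/16) → H(Y|X=2) = 1.37164
H(Y|X) = (9/43)·1.44662 + (18/43)·1.40468 + (16/43)·1.37164 = 1.4012 bits

H(X,Y) = -Σ_{x,y} P(x,y) log₂ P(x,y). Per-cell terms -P(x,y)·log₂P(x,y):
  X=0: 0.39646, 0.12619, 0.12619, 0.12619
  X=1: 0.12619, 0.51385, 0.20587, 0.26800
  X=2: 0.20587, 0.20587, 0.50314, 0.12619
Sum of the 12 terms: H(X,Y) = 2.9300 bits

Chain rule check:
  H(X) + H(Y|X) = 1.5289 + 1.4012 = 2.9301 bits
  H(X,Y) = 2.9300 bits
✓ Chain rule verified (Δ = 0.0001 is 4-dp rounding noise: each of the three values was rounded independently).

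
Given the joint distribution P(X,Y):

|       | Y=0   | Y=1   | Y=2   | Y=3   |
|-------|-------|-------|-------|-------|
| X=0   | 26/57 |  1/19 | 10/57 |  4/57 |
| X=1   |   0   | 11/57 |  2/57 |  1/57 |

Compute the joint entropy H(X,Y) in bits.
2.1796 bits

H(X,Y) = -Σ_{x,y} P(x,y) log₂ P(x,y). Per-cell terms -P(x,y)·log₂P(x,y):
  X=0: 0.5166, 0.2236, 0.4405, 0.2690
  X=1: 0.0000, 0.4580, 0.1696, 0.1023
  (cells with P = 0 contribute 0)
Sum of the 8 terms: H(X,Y) = 2.1796 bits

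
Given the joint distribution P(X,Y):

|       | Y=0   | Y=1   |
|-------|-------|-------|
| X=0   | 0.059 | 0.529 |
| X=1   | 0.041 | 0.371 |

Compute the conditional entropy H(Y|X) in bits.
0.4690 bits

H(Y|X) = H(X,Y) - H(X)

H(X,Y) = -Σ_{x,y} P(x,y) log₂ P(x,y). Per-cell terms -P(x,y)·log₂P(x,y):
  X=0: 0.24091, 0.48597
  X=1: 0.18894, 0.53072
Sum of the 4 terms: H(X,Y) = 1.4465 bits

Marginal of X (row sums):
  P(X=0) = 0.059 + 0.529 = 0.588
  P(X=1) = 0.041 + 0.371 = 0.412
H(X) = -[0.588·log₂(0.588) + 0.412·log₂(0.412)]
  = 0.45047 + 0.52706 = 0.9775 bits

H(Y|X) = H(X,Y) - H(X) = 1.4465 - 0.9775 = 0.4690 bits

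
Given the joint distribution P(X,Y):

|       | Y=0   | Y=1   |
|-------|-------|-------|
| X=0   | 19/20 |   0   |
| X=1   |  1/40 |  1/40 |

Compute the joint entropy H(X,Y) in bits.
0.3364 bits

H(X,Y) = -Σ_{x,y} P(x,y) log₂ P(x,y). Per-cell terms -P(x,y)·log₂P(x,y):
  X=0: 0.07030, 0.00000
  X=1: 0.13305, 0.13305
  (cells with P = 0 contribute 0)
Sum of the 4 terms: H(X,Y) = 0.3364 bits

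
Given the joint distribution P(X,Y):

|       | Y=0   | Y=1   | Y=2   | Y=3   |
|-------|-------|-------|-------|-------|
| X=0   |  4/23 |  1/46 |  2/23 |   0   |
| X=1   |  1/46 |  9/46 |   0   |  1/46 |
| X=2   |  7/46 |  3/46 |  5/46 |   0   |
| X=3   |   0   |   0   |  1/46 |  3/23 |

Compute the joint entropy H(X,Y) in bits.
3.0876 bits

H(X,Y) = -Σ_{x,y} P(x,y) log₂ P(x,y). Per-cell terms -P(x,y)·log₂P(x,y):
  X=0: 0.43888, 0.12008, 0.30640, 0.00000
  X=1: 0.12008, 0.46049, 0.00000, 0.12008
  X=2: 0.41334, 0.25687, 0.34800, 0.00000
  X=3: 0.00000, 0.00000, 0.12008, 0.38330
  (cells with P = 0 contribute 0)
Sum of the 16 terms: H(X,Y) = 3.0876 bits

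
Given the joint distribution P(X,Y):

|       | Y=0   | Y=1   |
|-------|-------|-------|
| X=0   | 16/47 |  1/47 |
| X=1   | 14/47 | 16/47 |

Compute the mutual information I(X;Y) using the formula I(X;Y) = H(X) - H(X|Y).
0.1911 bits

I(X;Y) = H(X) - H(X|Y)

Marginal of X (row sums):
  P(X=0) = 16/47 + 1/47 = 17/47
  P(X=1) = 14/47 + 16/47 = 30/47
H(X) = -[(17/47)·log₂(17/47) + (30/47)·log₂(30/47)]
  = 0.5307 + 0.4134 = 0.9441 bits

Marginal of Y (column sums):
  P(Y=0) = 16/47 + 14/47 = 30/47
  P(Y=1) = 1/47 + 16/47 = 17/47
H(X|Y) = Σ_y P(y)·H(X|Y=y):
  Y=0: P(Y=0) = 30/47, P(X|Y=0) = (8/15, 7/15) → H(X|Y=0) = 0.9968
  Y=1: P(Y=1) = 17/47, P(X|Y=1) = (1/17, 16/17) → H(X|Y=1) = 0.3228
H(X|Y) = (30/47)·0.9968 + (17/47)·0.3228 = 0.7530 bits

I(X;Y) = H(X) - H(X|Y) = 0.9441 - 0.7530 = 0.1911 bits

Cross-check via I(X;Y) = H(X) + H(Y) - H(X,Y): computing H(Y) from the column sums and H(X,Y) from the 4 cells in the same way gives H(Y) = 0.9441 bits and H(X,Y) = 1.6971 bits, so
I(X;Y) = 0.9441 + 0.9441 - 1.6971 = 0.1911 bits ✓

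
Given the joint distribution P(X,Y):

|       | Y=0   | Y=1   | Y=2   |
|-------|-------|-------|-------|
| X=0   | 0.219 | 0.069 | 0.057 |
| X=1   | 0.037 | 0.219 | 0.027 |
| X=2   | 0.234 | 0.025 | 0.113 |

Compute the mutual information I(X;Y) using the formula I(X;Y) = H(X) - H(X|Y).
0.3094 bits

I(X;Y) = H(X) - H(X|Y)

Marginal of X (row sums):
  P(X=0) = 0.219 + 0.069 + 0.057 = 0.345
  P(X=1) = 0.037 + 0.219 + 0.027 = 0.283
  P(X=2) = 0.234 + 0.025 + 0.113 = 0.372
H(X) = -[0.345·log₂(0.345) + 0.283·log₂(0.283) + 0.372·log₂(0.372)]
  = 0.5297 + 0.5154 + 0.5307 = 1.5758 bits

Marginal of Y (column sums):
  P(Y=0) = 0.219 + 0.037 + 0.234 = 0.490
  P(Y=1) = 0.069 + 0.219 + 0.025 = 0.313
  P(Y=2) = 0.057 + 0.027 + 0.113 = 0.197
H(X|Y) = Σ_y P(y)·H(X|Y=y):
  Y=0: P(Y=0) = 0.490, P(X|Y=0) = (219/490, 37/490, 117/245) → H(X|Y=0) = 1.3099
  Y=1: P(Y=1) = 0.313, P(X|Y=1) = (69/313, 219/313, 25/313) → H(X|Y=1) = 1.1326
  Y=2: P(Y=2) = 0.197, P(X|Y=2) = (57/197, 27/197, 113/197) → H(X|Y=2) = 1.3706
H(X|Y) = 0.490·1.3099 + 0.313·1.1326 + 0.197·1.3706 = 1.2664 bits

I(X;Y) = H(X) - H(X|Y) = 1.5758 - 1.2664 = 0.3094 bits

Cross-check via I(X;Y) = H(X) + H(Y) - H(X,Y): computing H(Y) from the column sums and H(X,Y) from the 9 cells in the same way gives H(Y) = 1.4905 bits and H(X,Y) = 2.7569 bits, so
I(X;Y) = 1.5758 + 1.4905 - 2.7569 = 0.3094 bits ✓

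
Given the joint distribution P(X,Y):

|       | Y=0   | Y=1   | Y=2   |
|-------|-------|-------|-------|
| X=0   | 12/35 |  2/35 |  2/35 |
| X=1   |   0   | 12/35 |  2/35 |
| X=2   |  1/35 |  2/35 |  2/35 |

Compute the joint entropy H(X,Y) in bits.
2.3853 bits

H(X,Y) = -Σ_{x,y} P(x,y) log₂ P(x,y). Per-cell terms -P(x,y)·log₂P(x,y):
  X=0: 0.52948, 0.23596, 0.23596
  X=1: 0.00000, 0.52948, 0.23596
  X=2: 0.14655, 0.23596, 0.23596
  (cells with P = 0 contribute 0)
Sum of the 9 terms: H(X,Y) = 2.3853 bits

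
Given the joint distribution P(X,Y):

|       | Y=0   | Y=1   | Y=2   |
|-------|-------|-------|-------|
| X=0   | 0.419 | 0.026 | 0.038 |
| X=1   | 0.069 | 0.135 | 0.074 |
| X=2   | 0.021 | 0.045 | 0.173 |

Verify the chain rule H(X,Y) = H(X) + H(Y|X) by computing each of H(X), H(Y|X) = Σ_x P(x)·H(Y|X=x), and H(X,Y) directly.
H(X) = 1.5140 bits, H(Y|X) = 1.0184 bits, H(X,Y) = 2.5324 bits

Marginal of X (row sums):
  P(X=0) = 0.419 + 0.026 + 0.038 = 0.483
  P(X=1) = 0.069 + 0.135 + 0.074 = 0.278
  P(X=2) = 0.021 + 0.045 + 0.173 = 0.239
H(X) = -[0.483·log₂(0.483) + 0.278·log₂(0.278) + 0.239·log₂(0.239)]
  = 0.50710 + 0.51342 + 0.49352 = 1.5140 bits

H(Y|X) = Σ_x P(x)·H(Y|X=x):
  X=0: P(X=0) = 0.483, P(Y|X=0) = (419/483, 26/483, 38/483) → H(Y|X=0) = 0.69339
  X=1: P(X=1) = 0.278, P(Y|X=1) = (69/278, 135/278, 37/139) → H(Y|X=1) = 1.51334
  X=2: P(X=2) = 0.239, P(Y|X=2) = (21/239, 45/239, 173/239) → H(Y|X=2) = 1.09935
H(Y|X) = 0.483·0.69339 + 0.278·1.51334 + 0.239·1.09935 = 1.0184 bits

H(X,Y) = -Σ_{x,y} P(x,y) log₂ P(x,y). Per-cell terms -P(x,y)·log₂P(x,y):
  X=0: 0.52584, 0.13690, 0.17928
  X=1: 0.26615, 0.39001, 0.27797
  X=2: 0.11704, 0.20133, 0.43789
Sum of the 9 terms: H(X,Y) = 2.5324 bits

Chain rule check:
  H(X) + H(Y|X) = 1.5140 + 1.0184 = 2.5324 bits
  H(X,Y) = 2.5324 bits
✓ Chain rule verified.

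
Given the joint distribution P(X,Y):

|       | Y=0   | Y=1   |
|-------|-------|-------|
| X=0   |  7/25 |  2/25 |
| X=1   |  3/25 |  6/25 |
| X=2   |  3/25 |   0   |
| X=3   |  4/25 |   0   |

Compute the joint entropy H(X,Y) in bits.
2.4570 bits

H(X,Y) = -Σ_{x,y} P(x,y) log₂ P(x,y). Per-cell terms -P(x,y)·log₂P(x,y):
  X=0: 0.5142, 0.2915
  X=1: 0.3671, 0.4941
  X=2: 0.3671, 0.0000
  X=3: 0.4230, 0.0000
  (cells with P = 0 contribute 0)
Sum of the 8 terms: H(X,Y) = 2.4570 bits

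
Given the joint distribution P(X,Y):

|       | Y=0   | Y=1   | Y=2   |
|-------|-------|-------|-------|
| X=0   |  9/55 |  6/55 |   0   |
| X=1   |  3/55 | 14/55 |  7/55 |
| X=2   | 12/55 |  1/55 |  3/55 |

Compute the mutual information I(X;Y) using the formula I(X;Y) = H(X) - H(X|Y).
0.3520 bits

I(X;Y) = H(X) - H(X|Y)

Marginal of X (row sums):
  P(X=0) = 9/55 + 6/55 + 0 = 3/11
  P(X=1) = 3/55 + 14/55 + 7/55 = 24/55
  P(X=2) = 12/55 + 1/55 + 3/55 = 16/55
H(X) = -[(3/11)·log₂(3/11) + (24/55)·log₂(24/55) + (16/55)·log₂(16/55)]
  = 0.5112 + 0.5221 + 0.5182 = 1.5515 bits

Marginal of Y (column sums):
  P(Y=0) = 9/55 + 3/55 + 12/55 = 24/55
  P(Y=1) = 6/55 + 14/55 + 1/55 = 21/55
  P(Y=2) = 0 + 7/55 + 3/55 = 2/11
H(X|Y) = Σ_y P(y)·H(X|Y=y):
  Y=0: P(Y=0) = 24/55, P(X|Y=0) = (3/8, 1/8, 1/2) → H(X|Y=0) = 1.4056
  Y=1: P(Y=1) = 21/55, P(X|Y=1) = (2/7, 2/3, 1/21) → H(X|Y=1) = 1.1155
  Y=2: P(Y=2) = 2/11, P(X|Y=2) = (0, 7/10, 3/10) → H(X|Y=2) = 0.8813
H(X|Y) = (24/55)·1.4056 + (21/55)·1.1155 + (2/11)·0.8813 = 1.1995 bits

I(X;Y) = H(X) - H(X|Y) = 1.5515 - 1.1995 = 0.3520 bits

Cross-check via I(X;Y) = H(X) + H(Y) - H(X,Y): computing H(Y) from the column sums and H(X,Y) from the 9 cells in the same way gives H(Y) = 1.4996 bits and H(X,Y) = 2.6991 bits, so
I(X;Y) = 1.5515 + 1.4996 - 2.6991 = 0.3520 bits ✓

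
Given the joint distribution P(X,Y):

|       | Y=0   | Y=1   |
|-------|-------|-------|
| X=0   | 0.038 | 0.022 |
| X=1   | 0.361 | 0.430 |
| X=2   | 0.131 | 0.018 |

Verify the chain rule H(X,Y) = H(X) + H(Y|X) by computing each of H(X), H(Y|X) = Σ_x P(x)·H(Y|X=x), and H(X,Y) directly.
H(X) = 0.9203 bits, H(Y|X) = 0.9228 bits, H(X,Y) = 1.8431 bits

Marginal of X (row sums):
  P(X=0) = 0.038 + 0.022 = 0.060
  P(X=1) = 0.361 + 0.430 = 0.791
  P(X=2) = 0.131 + 0.018 = 0.149
H(X) = -[0.060·log₂(0.060) + 0.791·log₂(0.791) + 0.149·log₂(0.149)]
  = 0.24353 + 0.26756 + 0.40925 = 0.9203 bits

H(Y|X) = Σ_x P(x)·H(Y|X=x):
  X=0: P(X=0) = 0.060, P(Y|X=0) = (19/30, 11/30) → H(Y|X=0) = 0.94808
  X=1: P(X=1) = 0.791, P(Y|X=1) = (361/791, 430/791) → H(Y|X=1) = 0.99450
  X=2: P(X=2) = 0.149, P(Y|X=2) = (131/149, 18/149) → H(Y|X=2) = 0.53167
H(Y|X) = 0.060·0.94808 + 0.791·0.99450 + 0.149·0.53167 = 0.9228 bits

H(X,Y) = -Σ_{x,y} P(x,y) log₂ P(x,y). Per-cell terms -P(x,y)·log₂P(x,y):
  X=0: 0.17928, 0.12114
  X=1: 0.53064, 0.52356
  X=2: 0.38414, 0.10433
Sum of the 6 terms: H(X,Y) = 1.8431 bits

Chain rule check:
  H(X) + H(Y|X) = 0.9203 + 0.9228 = 1.8431 bits
  H(X,Y) = 1.8431 bits
✓ Chain rule verified.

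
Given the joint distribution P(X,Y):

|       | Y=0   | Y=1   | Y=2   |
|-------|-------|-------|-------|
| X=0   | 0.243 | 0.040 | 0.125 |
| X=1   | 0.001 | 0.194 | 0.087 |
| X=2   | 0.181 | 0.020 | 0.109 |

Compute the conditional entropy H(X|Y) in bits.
1.1868 bits

H(X|Y) = H(X,Y) - H(Y)

H(X,Y) = -Σ_{x,y} P(x,y) log₂ P(x,y). Per-cell terms -P(x,y)·log₂P(x,y):
  X=0: 0.49596, 0.18575, 0.37500
  X=1: 0.00997, 0.45898, 0.30649
  X=2: 0.44633, 0.11288, 0.34854
Sum of the 9 terms: H(X,Y) = 2.7399 bits

Marginal of Y (column sums):
  P(Y=0) = 0.243 + 0.001 + 0.181 = 0.425
  P(Y=1) = 0.040 + 0.194 + 0.020 = 0.254
  P(Y=2) = 0.125 + 0.087 + 0.109 = 0.321
H(Y) = -[0.425·log₂(0.425) + 0.254·log₂(0.254) + 0.321·log₂(0.321)]
  = 0.52465 + 0.50218 + 0.52623 = 1.5531 bits

H(X|Y) = H(X,Y) - H(Y) = 2.7399 - 1.5531 = 1.1868 bits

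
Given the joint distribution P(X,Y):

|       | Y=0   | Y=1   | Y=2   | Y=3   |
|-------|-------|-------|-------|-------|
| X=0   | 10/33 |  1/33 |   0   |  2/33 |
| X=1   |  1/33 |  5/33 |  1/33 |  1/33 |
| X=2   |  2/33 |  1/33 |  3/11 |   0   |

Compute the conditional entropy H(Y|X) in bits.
1.1445 bits

H(Y|X) = H(X,Y) - H(X)

H(X,Y) = -Σ_{x,y} P(x,y) log₂ P(x,y). Per-cell terms -P(x,y)·log₂P(x,y):
  X=0: 0.5219594, 0.1528604, 0.0000000, 0.2451148
  X=1: 0.1528604, 0.4124949, 0.1528604, 0.1528604
  X=2: 0.2451148, 0.1528604, 0.5112189, 0.0000000
  (cells with P = 0 contribute 0)
Sum of the 12 terms: H(X,Y) = 2.700205 bits

Marginal of X (row sums):
  P(X=0) = 10/33 + 1/33 + 0 + 2/33 = 13/33
  P(X=1) = 1/33 + 5/33 + 1/33 + 1/33 = 8/33
  P(X=2) = 2/33 + 1/33 + 3/11 + 0 = 4/11
H(X) = -[(13/33)·log₂(13/33) + (8/33)·log₂(8/33) + (4/11)·log₂(4/11)]
  = 0.5294366 + 0.4956107 + 0.5307024 = 1.555750 bits

H(Y|X) = H(X,Y) - H(X) = 2.700205 - 1.555750 = 1.1445 bits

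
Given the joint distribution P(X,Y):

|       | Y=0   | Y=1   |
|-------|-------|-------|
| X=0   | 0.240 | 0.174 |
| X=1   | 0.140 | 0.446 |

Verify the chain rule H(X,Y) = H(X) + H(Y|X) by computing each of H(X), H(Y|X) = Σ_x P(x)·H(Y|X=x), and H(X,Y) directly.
H(X) = 0.9786 bits, H(Y|X) = 0.8712 bits, H(X,Y) = 1.8498 bits

Marginal of X (row sums):
  P(X=0) = 0.240 + 0.174 = 0.414
  P(X=1) = 0.140 + 0.446 = 0.586
H(X) = -[0.414·log₂(0.414) + 0.586·log₂(0.586)]
  = 0.526731 + 0.451822 = 0.9786 bits

H(Y|X) = Σ_x P(x)·H(Y|X=x):
  X=0: P(X=0) = 0.414, P(Y|X=0) = (40/69, 29/69) → H(Y|X=0) = 0.981589
  X=1: P(X=1) = 0.586, P(Y|X=1) = (70/293, 223/293) → H(Y|X=1) = 0.793219
H(Y|X) = 0.414·0.981589 + 0.586·0.793219 = 0.8712 bits

H(X,Y) = -Σ_{x,y} P(x,y) log₂ P(x,y). Per-cell terms -P(x,y)·log₂P(x,y):
  X=0: 0.494134, 0.438974
  X=1: 0.397110, 0.519538
Sum of the 4 terms: H(X,Y) = 1.8498 bits

Chain rule check:
  H(X) + H(Y|X) = 0.9786 + 0.8712 = 1.8498 bits
  H(X,Y) = 1.8498 bits
✓ Chain rule verified.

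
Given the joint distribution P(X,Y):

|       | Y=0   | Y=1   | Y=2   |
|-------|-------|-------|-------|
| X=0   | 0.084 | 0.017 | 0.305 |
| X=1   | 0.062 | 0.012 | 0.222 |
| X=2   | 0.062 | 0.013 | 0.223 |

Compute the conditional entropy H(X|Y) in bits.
1.5683 bits

H(X|Y) = H(X,Y) - H(Y)

H(X,Y) = -Σ_{x,y} P(x,y) log₂ P(x,y). Per-cell terms -P(x,y)·log₂P(x,y):
  X=0: 0.30017, 0.09993, 0.52250
  X=1: 0.24872, 0.07657, 0.48204
  X=2: 0.24872, 0.08145, 0.48277
Sum of the 9 terms: H(X,Y) = 2.5429 bits

Marginal of Y (column sums):
  P(Y=0) = 0.084 + 0.062 + 0.062 = 0.208
  P(Y=1) = 0.017 + 0.012 + 0.013 = 0.042
  P(Y=2) = 0.305 + 0.222 + 0.223 = 0.750
H(Y) = -[0.208·log₂(0.208) + 0.042·log₂(0.042) + 0.750·log₂(0.750)]
  = 0.47119 + 0.19209 + 0.31128 = 0.9746 bits

H(X|Y) = H(X,Y) - H(Y) = 2.5429 - 0.9746 = 1.5683 bits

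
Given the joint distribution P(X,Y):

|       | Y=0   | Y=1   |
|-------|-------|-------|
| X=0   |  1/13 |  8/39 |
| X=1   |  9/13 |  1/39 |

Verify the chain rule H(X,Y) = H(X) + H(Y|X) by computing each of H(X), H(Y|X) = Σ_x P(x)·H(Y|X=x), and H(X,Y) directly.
H(X) = 0.8582 bits, H(Y|X) = 0.3980 bits, H(X,Y) = 1.2563 bits

Marginal of X (row sums):
  P(X=0) = 1/13 + 8/39 = 11/39
  P(X=1) = 9/13 + 1/39 = 28/39
H(X) = -[(11/39)·log₂(11/39) + (28/39)·log₂(28/39)]
  = 0.515017 + 0.343213 = 0.8582 bits

H(Y|X) = Σ_x P(x)·H(Y|X=x):
  X=0: P(X=0) = 11/39, P(Y|X=0) = (3/11, 8/11) → H(Y|X=0) = 0.845351
  X=1: P(X=1) = 28/39, P(Y|X=1) = (27/28, 1/28) → H(Y|X=1) = 0.222285
H(Y|X) = (11/39)·0.845351 + (28/39)·0.222285 = 0.3980 bits

H(X,Y) = -Σ_{x,y} P(x,y) log₂ P(x,y). Per-cell terms -P(x,y)·log₂P(x,y):
  X=0: 0.284649, 0.468800
  X=1: 0.367279, 0.135523
Sum of the 4 terms: H(X,Y) = 1.2563 bits

Chain rule check:
  H(X) + H(Y|X) = 0.8582 + 0.3980 = 1.2562 bits
  H(X,Y) = 1.2563 bits
✓ Chain rule verified (Δ = 0.0001 is 4-dp rounding noise: each of the three values was rounded independently).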